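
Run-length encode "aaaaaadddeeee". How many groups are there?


Input: aaaaaadddeeee
Scanning for consecutive runs:
  Group 1: 'a' x 6 (positions 0-5)
  Group 2: 'd' x 3 (positions 6-8)
  Group 3: 'e' x 4 (positions 9-12)
Total groups: 3

3


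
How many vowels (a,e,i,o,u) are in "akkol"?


Input: akkol
Checking each character:
  'a' at position 0: vowel (running total: 1)
  'k' at position 1: consonant
  'k' at position 2: consonant
  'o' at position 3: vowel (running total: 2)
  'l' at position 4: consonant
Total vowels: 2

2


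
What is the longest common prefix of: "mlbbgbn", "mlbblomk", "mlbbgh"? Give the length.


Words: mlbbgbn, mlbblomk, mlbbgh
  Position 0: all 'm' => match
  Position 1: all 'l' => match
  Position 2: all 'b' => match
  Position 3: all 'b' => match
  Position 4: ('g', 'l', 'g') => mismatch, stop
LCP = "mlbb" (length 4)

4


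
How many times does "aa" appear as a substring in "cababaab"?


Searching for "aa" in "cababaab"
Scanning each position:
  Position 0: "ca" => no
  Position 1: "ab" => no
  Position 2: "ba" => no
  Position 3: "ab" => no
  Position 4: "ba" => no
  Position 5: "aa" => MATCH
  Position 6: "ab" => no
Total occurrences: 1

1


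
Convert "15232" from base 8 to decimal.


Input: "15232" in base 8
Positional expansion:
  Digit '1' (value 1) x 8^4 = 4096
  Digit '5' (value 5) x 8^3 = 2560
  Digit '2' (value 2) x 8^2 = 128
  Digit '3' (value 3) x 8^1 = 24
  Digit '2' (value 2) x 8^0 = 2
Sum = 6810

6810


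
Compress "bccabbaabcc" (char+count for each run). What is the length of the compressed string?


Input: bccabbaabcc
Runs:
  'b' x 1 => "b1"
  'c' x 2 => "c2"
  'a' x 1 => "a1"
  'b' x 2 => "b2"
  'a' x 2 => "a2"
  'b' x 1 => "b1"
  'c' x 2 => "c2"
Compressed: "b1c2a1b2a2b1c2"
Compressed length: 14

14


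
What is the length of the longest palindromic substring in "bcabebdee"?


Input: "bcabebdee"
Checking substrings for palindromes:
  [3:6] "beb" (len 3) => palindrome
  [7:9] "ee" (len 2) => palindrome
Longest palindromic substring: "beb" with length 3

3


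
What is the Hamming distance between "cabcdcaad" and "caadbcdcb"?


Comparing "cabcdcaad" and "caadbcdcb" position by position:
  Position 0: 'c' vs 'c' => same
  Position 1: 'a' vs 'a' => same
  Position 2: 'b' vs 'a' => differ
  Position 3: 'c' vs 'd' => differ
  Position 4: 'd' vs 'b' => differ
  Position 5: 'c' vs 'c' => same
  Position 6: 'a' vs 'd' => differ
  Position 7: 'a' vs 'c' => differ
  Position 8: 'd' vs 'b' => differ
Total differences (Hamming distance): 6

6


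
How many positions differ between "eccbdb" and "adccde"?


Comparing "eccbdb" and "adccde" position by position:
  Position 0: 'e' vs 'a' => DIFFER
  Position 1: 'c' vs 'd' => DIFFER
  Position 2: 'c' vs 'c' => same
  Position 3: 'b' vs 'c' => DIFFER
  Position 4: 'd' vs 'd' => same
  Position 5: 'b' vs 'e' => DIFFER
Positions that differ: 4

4


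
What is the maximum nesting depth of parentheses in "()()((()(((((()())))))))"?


Input: "()()((()(((((()())))))))"
Tracking depth:
  Position 0 '(': depth becomes 1
  Position 1 ')': depth becomes 0
  Position 2 '(': depth becomes 1
  Position 3 ')': depth becomes 0
  Position 4 '(': depth becomes 1
  Position 5 '(': depth becomes 2
  Position 6 '(': depth becomes 3
  Position 7 ')': depth becomes 2
  Position 8 '(': depth becomes 3
  Position 9 '(': depth becomes 4
  Position 10 '(': depth becomes 5
  Position 11 '(': depth becomes 6
  Position 12 '(': depth becomes 7
  Position 13 '(': depth becomes 8
  Position 14 ')': depth becomes 7
  Position 15 '(': depth becomes 8
  Position 16 ')': depth becomes 7
  Position 17 ')': depth becomes 6
  Position 18 ')': depth becomes 5
  Position 19 ')': depth becomes 4
  Position 20 ')': depth becomes 3
  Position 21 ')': depth becomes 2
  Position 22 ')': depth becomes 1
  Position 23 ')': depth becomes 0
Maximum depth reached: 8

8


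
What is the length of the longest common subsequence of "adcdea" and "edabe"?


LCS of "adcdea" and "edabe"
DP table:
           e    d    a    b    e
      0    0    0    0    0    0
  a   0    0    0    1    1    1
  d   0    0    1    1    1    1
  c   0    0    1    1    1    1
  d   0    0    1    1    1    1
  e   0    1    1    1    1    2
  a   0    1    1    2    2    2
LCS length = dp[6][5] = 2

2


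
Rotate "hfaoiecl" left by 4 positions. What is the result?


Input: "hfaoiecl", rotate left by 4
First 4 characters: "hfao"
Remaining characters: "iecl"
Concatenate remaining + first: "iecl" + "hfao" = "ieclhfao"

ieclhfao


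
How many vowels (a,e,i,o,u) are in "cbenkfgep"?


Input: cbenkfgep
Checking each character:
  'c' at position 0: consonant
  'b' at position 1: consonant
  'e' at position 2: vowel (running total: 1)
  'n' at position 3: consonant
  'k' at position 4: consonant
  'f' at position 5: consonant
  'g' at position 6: consonant
  'e' at position 7: vowel (running total: 2)
  'p' at position 8: consonant
Total vowels: 2

2


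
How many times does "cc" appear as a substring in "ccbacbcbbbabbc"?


Searching for "cc" in "ccbacbcbbbabbc"
Scanning each position:
  Position 0: "cc" => MATCH
  Position 1: "cb" => no
  Position 2: "ba" => no
  Position 3: "ac" => no
  Position 4: "cb" => no
  Position 5: "bc" => no
  Position 6: "cb" => no
  Position 7: "bb" => no
  Position 8: "bb" => no
  Position 9: "ba" => no
  Position 10: "ab" => no
  Position 11: "bb" => no
  Position 12: "bc" => no
Total occurrences: 1

1


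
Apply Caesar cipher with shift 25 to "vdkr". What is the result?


Caesar cipher: shift "vdkr" by 25
  'v' (pos 21) + 25 = pos 20 = 'u'
  'd' (pos 3) + 25 = pos 2 = 'c'
  'k' (pos 10) + 25 = pos 9 = 'j'
  'r' (pos 17) + 25 = pos 16 = 'q'
Result: ucjq

ucjq


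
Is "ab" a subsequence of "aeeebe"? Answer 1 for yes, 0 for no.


Check if "ab" is a subsequence of "aeeebe"
Greedy scan:
  Position 0 ('a'): matches sub[0] = 'a'
  Position 1 ('e'): no match needed
  Position 2 ('e'): no match needed
  Position 3 ('e'): no match needed
  Position 4 ('b'): matches sub[1] = 'b'
  Position 5 ('e'): no match needed
All 2 characters matched => is a subsequence

1


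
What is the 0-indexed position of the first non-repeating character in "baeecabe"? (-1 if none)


Input: baeecabe
Character frequencies:
  'a': 2
  'b': 2
  'c': 1
  'e': 3
Scanning left to right for freq == 1:
  Position 0 ('b'): freq=2, skip
  Position 1 ('a'): freq=2, skip
  Position 2 ('e'): freq=3, skip
  Position 3 ('e'): freq=3, skip
  Position 4 ('c'): unique! => answer = 4

4


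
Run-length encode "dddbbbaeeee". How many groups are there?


Input: dddbbbaeeee
Scanning for consecutive runs:
  Group 1: 'd' x 3 (positions 0-2)
  Group 2: 'b' x 3 (positions 3-5)
  Group 3: 'a' x 1 (positions 6-6)
  Group 4: 'e' x 4 (positions 7-10)
Total groups: 4

4


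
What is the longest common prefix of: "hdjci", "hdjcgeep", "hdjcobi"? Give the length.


Words: hdjci, hdjcgeep, hdjcobi
  Position 0: all 'h' => match
  Position 1: all 'd' => match
  Position 2: all 'j' => match
  Position 3: all 'c' => match
  Position 4: ('i', 'g', 'o') => mismatch, stop
LCP = "hdjc" (length 4)

4


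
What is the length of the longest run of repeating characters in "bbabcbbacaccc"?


Input: "bbabcbbacaccc"
Scanning for longest run:
  Position 1 ('b'): continues run of 'b', length=2
  Position 2 ('a'): new char, reset run to 1
  Position 3 ('b'): new char, reset run to 1
  Position 4 ('c'): new char, reset run to 1
  Position 5 ('b'): new char, reset run to 1
  Position 6 ('b'): continues run of 'b', length=2
  Position 7 ('a'): new char, reset run to 1
  Position 8 ('c'): new char, reset run to 1
  Position 9 ('a'): new char, reset run to 1
  Position 10 ('c'): new char, reset run to 1
  Position 11 ('c'): continues run of 'c', length=2
  Position 12 ('c'): continues run of 'c', length=3
Longest run: 'c' with length 3

3


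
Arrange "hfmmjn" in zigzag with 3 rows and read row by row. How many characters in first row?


Zigzag "hfmmjn" into 3 rows:
Placing characters:
  'h' => row 0
  'f' => row 1
  'm' => row 2
  'm' => row 1
  'j' => row 0
  'n' => row 1
Rows:
  Row 0: "hj"
  Row 1: "fmn"
  Row 2: "m"
First row length: 2

2


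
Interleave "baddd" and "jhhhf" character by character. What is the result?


Interleaving "baddd" and "jhhhf":
  Position 0: 'b' from first, 'j' from second => "bj"
  Position 1: 'a' from first, 'h' from second => "ah"
  Position 2: 'd' from first, 'h' from second => "dh"
  Position 3: 'd' from first, 'h' from second => "dh"
  Position 4: 'd' from first, 'f' from second => "df"
Result: bjahdhdhdf

bjahdhdhdf


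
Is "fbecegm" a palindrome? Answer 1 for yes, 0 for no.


Input: fbecegm
Reversed: mgecebf
  Compare pos 0 ('f') with pos 6 ('m'): MISMATCH
  Compare pos 1 ('b') with pos 5 ('g'): MISMATCH
  Compare pos 2 ('e') with pos 4 ('e'): match
Result: not a palindrome

0


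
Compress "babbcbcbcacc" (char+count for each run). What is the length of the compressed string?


Input: babbcbcbcacc
Runs:
  'b' x 1 => "b1"
  'a' x 1 => "a1"
  'b' x 2 => "b2"
  'c' x 1 => "c1"
  'b' x 1 => "b1"
  'c' x 1 => "c1"
  'b' x 1 => "b1"
  'c' x 1 => "c1"
  'a' x 1 => "a1"
  'c' x 2 => "c2"
Compressed: "b1a1b2c1b1c1b1c1a1c2"
Compressed length: 20

20


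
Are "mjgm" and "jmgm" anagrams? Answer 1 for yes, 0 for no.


Strings: "mjgm", "jmgm"
Sorted first:  gjmm
Sorted second: gjmm
Sorted forms match => anagrams

1


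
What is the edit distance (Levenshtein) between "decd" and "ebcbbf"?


Computing edit distance: "decd" -> "ebcbbf"
DP table:
           e    b    c    b    b    f
      0    1    2    3    4    5    6
  d   1    1    2    3    4    5    6
  e   2    1    2    3    4    5    6
  c   3    2    2    2    3    4    5
  d   4    3    3    3    3    4    5
Edit distance = dp[4][6] = 5

5


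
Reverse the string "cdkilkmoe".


Input: cdkilkmoe
Reading characters right to left:
  Position 8: 'e'
  Position 7: 'o'
  Position 6: 'm'
  Position 5: 'k'
  Position 4: 'l'
  Position 3: 'i'
  Position 2: 'k'
  Position 1: 'd'
  Position 0: 'c'
Reversed: eomklikdc

eomklikdc


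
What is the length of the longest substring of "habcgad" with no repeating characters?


Input: "habcgad"
Sliding window (track last position of each char):
  Position 0 ('h'): window [0,0] length 1 -- new best
  Position 1 ('a'): window [0,1] length 2 -- new best
  Position 2 ('b'): window [0,2] length 3 -- new best
  Position 3 ('c'): window [0,3] length 4 -- new best
  Position 4 ('g'): window [0,4] length 5 -- new best
  Position 5 ('a'): repeat (last at 1), move window start to 2
  Position 5 ('a'): window [2,5] length 4
  Position 6 ('d'): window [2,6] length 5
Longest substring with no repeats: "habcg" with length 5

5


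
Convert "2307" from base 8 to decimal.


Input: "2307" in base 8
Positional expansion:
  Digit '2' (value 2) x 8^3 = 1024
  Digit '3' (value 3) x 8^2 = 192
  Digit '0' (value 0) x 8^1 = 0
  Digit '7' (value 7) x 8^0 = 7
Sum = 1223

1223


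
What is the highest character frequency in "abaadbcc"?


Input: abaadbcc
Character counts:
  'a': 3
  'b': 2
  'c': 2
  'd': 1
Maximum frequency: 3

3


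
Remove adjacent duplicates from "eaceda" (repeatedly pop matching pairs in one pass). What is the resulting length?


Input: eaceda
Stack-based adjacent duplicate removal:
  Read 'e': push. Stack: e
  Read 'a': push. Stack: ea
  Read 'c': push. Stack: eac
  Read 'e': push. Stack: eace
  Read 'd': push. Stack: eaced
  Read 'a': push. Stack: eaceda
Final stack: "eaceda" (length 6)

6


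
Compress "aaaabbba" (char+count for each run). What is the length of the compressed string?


Input: aaaabbba
Runs:
  'a' x 4 => "a4"
  'b' x 3 => "b3"
  'a' x 1 => "a1"
Compressed: "a4b3a1"
Compressed length: 6

6


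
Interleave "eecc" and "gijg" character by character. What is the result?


Interleaving "eecc" and "gijg":
  Position 0: 'e' from first, 'g' from second => "eg"
  Position 1: 'e' from first, 'i' from second => "ei"
  Position 2: 'c' from first, 'j' from second => "cj"
  Position 3: 'c' from first, 'g' from second => "cg"
Result: egeicjcg

egeicjcg


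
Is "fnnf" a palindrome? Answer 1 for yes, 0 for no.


Input: fnnf
Reversed: fnnf
  Compare pos 0 ('f') with pos 3 ('f'): match
  Compare pos 1 ('n') with pos 2 ('n'): match
Result: palindrome

1


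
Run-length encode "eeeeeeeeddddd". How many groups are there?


Input: eeeeeeeeddddd
Scanning for consecutive runs:
  Group 1: 'e' x 8 (positions 0-7)
  Group 2: 'd' x 5 (positions 8-12)
Total groups: 2

2


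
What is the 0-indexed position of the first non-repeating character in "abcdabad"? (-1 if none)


Input: abcdabad
Character frequencies:
  'a': 3
  'b': 2
  'c': 1
  'd': 2
Scanning left to right for freq == 1:
  Position 0 ('a'): freq=3, skip
  Position 1 ('b'): freq=2, skip
  Position 2 ('c'): unique! => answer = 2

2


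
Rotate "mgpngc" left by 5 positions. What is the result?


Input: "mgpngc", rotate left by 5
First 5 characters: "mgpng"
Remaining characters: "c"
Concatenate remaining + first: "c" + "mgpng" = "cmgpng"

cmgpng


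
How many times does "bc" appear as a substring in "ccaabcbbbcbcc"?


Searching for "bc" in "ccaabcbbbcbcc"
Scanning each position:
  Position 0: "cc" => no
  Position 1: "ca" => no
  Position 2: "aa" => no
  Position 3: "ab" => no
  Position 4: "bc" => MATCH
  Position 5: "cb" => no
  Position 6: "bb" => no
  Position 7: "bb" => no
  Position 8: "bc" => MATCH
  Position 9: "cb" => no
  Position 10: "bc" => MATCH
  Position 11: "cc" => no
Total occurrences: 3

3


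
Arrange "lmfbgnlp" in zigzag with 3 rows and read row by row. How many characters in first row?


Zigzag "lmfbgnlp" into 3 rows:
Placing characters:
  'l' => row 0
  'm' => row 1
  'f' => row 2
  'b' => row 1
  'g' => row 0
  'n' => row 1
  'l' => row 2
  'p' => row 1
Rows:
  Row 0: "lg"
  Row 1: "mbnp"
  Row 2: "fl"
First row length: 2

2


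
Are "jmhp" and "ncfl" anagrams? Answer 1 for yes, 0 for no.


Strings: "jmhp", "ncfl"
Sorted first:  hjmp
Sorted second: cfln
Differ at position 0: 'h' vs 'c' => not anagrams

0


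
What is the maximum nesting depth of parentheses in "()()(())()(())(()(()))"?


Input: "()()(())()(())(()(()))"
Tracking depth:
  Position 0 '(': depth becomes 1
  Position 1 ')': depth becomes 0
  Position 2 '(': depth becomes 1
  Position 3 ')': depth becomes 0
  Position 4 '(': depth becomes 1
  Position 5 '(': depth becomes 2
  Position 6 ')': depth becomes 1
  Position 7 ')': depth becomes 0
  Position 8 '(': depth becomes 1
  Position 9 ')': depth becomes 0
  Position 10 '(': depth becomes 1
  Position 11 '(': depth becomes 2
  Position 12 ')': depth becomes 1
  Position 13 ')': depth becomes 0
  Position 14 '(': depth becomes 1
  Position 15 '(': depth becomes 2
  Position 16 ')': depth becomes 1
  Position 17 '(': depth becomes 2
  Position 18 '(': depth becomes 3
  Position 19 ')': depth becomes 2
  Position 20 ')': depth becomes 1
  Position 21 ')': depth becomes 0
Maximum depth reached: 3

3


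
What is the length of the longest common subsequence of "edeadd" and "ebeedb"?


LCS of "edeadd" and "ebeedb"
DP table:
           e    b    e    e    d    b
      0    0    0    0    0    0    0
  e   0    1    1    1    1    1    1
  d   0    1    1    1    1    2    2
  e   0    1    1    2    2    2    2
  a   0    1    1    2    2    2    2
  d   0    1    1    2    2    3    3
  d   0    1    1    2    2    3    3
LCS length = dp[6][6] = 3

3


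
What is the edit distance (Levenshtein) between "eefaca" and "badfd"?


Computing edit distance: "eefaca" -> "badfd"
DP table:
           b    a    d    f    d
      0    1    2    3    4    5
  e   1    1    2    3    4    5
  e   2    2    2    3    4    5
  f   3    3    3    3    3    4
  a   4    4    3    4    4    4
  c   5    5    4    4    5    5
  a   6    6    5    5    5    6
Edit distance = dp[6][5] = 6

6


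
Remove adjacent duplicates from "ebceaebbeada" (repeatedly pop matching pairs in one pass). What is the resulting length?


Input: ebceaebbeada
Stack-based adjacent duplicate removal:
  Read 'e': push. Stack: e
  Read 'b': push. Stack: eb
  Read 'c': push. Stack: ebc
  Read 'e': push. Stack: ebce
  Read 'a': push. Stack: ebcea
  Read 'e': push. Stack: ebceae
  Read 'b': push. Stack: ebceaeb
  Read 'b': matches stack top 'b' => pop. Stack: ebceae
  Read 'e': matches stack top 'e' => pop. Stack: ebcea
  Read 'a': matches stack top 'a' => pop. Stack: ebce
  Read 'd': push. Stack: ebced
  Read 'a': push. Stack: ebceda
Final stack: "ebceda" (length 6)

6


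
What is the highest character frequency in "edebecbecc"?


Input: edebecbecc
Character counts:
  'b': 2
  'c': 3
  'd': 1
  'e': 4
Maximum frequency: 4

4


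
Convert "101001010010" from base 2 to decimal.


Input: "101001010010" in base 2
Positional expansion:
  Digit '1' (value 1) x 2^11 = 2048
  Digit '0' (value 0) x 2^10 = 0
  Digit '1' (value 1) x 2^9 = 512
  Digit '0' (value 0) x 2^8 = 0
  Digit '0' (value 0) x 2^7 = 0
  Digit '1' (value 1) x 2^6 = 64
  Digit '0' (value 0) x 2^5 = 0
  Digit '1' (value 1) x 2^4 = 16
  Digit '0' (value 0) x 2^3 = 0
  Digit '0' (value 0) x 2^2 = 0
  Digit '1' (value 1) x 2^1 = 2
  Digit '0' (value 0) x 2^0 = 0
Sum = 2642

2642


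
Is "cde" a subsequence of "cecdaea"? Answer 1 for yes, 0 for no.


Check if "cde" is a subsequence of "cecdaea"
Greedy scan:
  Position 0 ('c'): matches sub[0] = 'c'
  Position 1 ('e'): no match needed
  Position 2 ('c'): no match needed
  Position 3 ('d'): matches sub[1] = 'd'
  Position 4 ('a'): no match needed
  Position 5 ('e'): matches sub[2] = 'e'
  Position 6 ('a'): no match needed
All 3 characters matched => is a subsequence

1


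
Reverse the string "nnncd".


Input: nnncd
Reading characters right to left:
  Position 4: 'd'
  Position 3: 'c'
  Position 2: 'n'
  Position 1: 'n'
  Position 0: 'n'
Reversed: dcnnn

dcnnn


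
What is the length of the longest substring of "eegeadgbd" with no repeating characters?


Input: "eegeadgbd"
Sliding window (track last position of each char):
  Position 0 ('e'): window [0,0] length 1 -- new best
  Position 1 ('e'): repeat (last at 0), move window start to 1
  Position 1 ('e'): window [1,1] length 1
  Position 2 ('g'): window [1,2] length 2 -- new best
  Position 3 ('e'): repeat (last at 1), move window start to 2
  Position 3 ('e'): window [2,3] length 2
  Position 4 ('a'): window [2,4] length 3 -- new best
  Position 5 ('d'): window [2,5] length 4 -- new best
  Position 6 ('g'): repeat (last at 2), move window start to 3
  Position 6 ('g'): window [3,6] length 4
  Position 7 ('b'): window [3,7] length 5 -- new best
  Position 8 ('d'): repeat (last at 5), move window start to 6
  Position 8 ('d'): window [6,8] length 3
Longest substring with no repeats: "eadgb" with length 5

5


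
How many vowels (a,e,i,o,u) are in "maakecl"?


Input: maakecl
Checking each character:
  'm' at position 0: consonant
  'a' at position 1: vowel (running total: 1)
  'a' at position 2: vowel (running total: 2)
  'k' at position 3: consonant
  'e' at position 4: vowel (running total: 3)
  'c' at position 5: consonant
  'l' at position 6: consonant
Total vowels: 3

3


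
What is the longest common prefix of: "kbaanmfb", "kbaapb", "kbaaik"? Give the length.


Words: kbaanmfb, kbaapb, kbaaik
  Position 0: all 'k' => match
  Position 1: all 'b' => match
  Position 2: all 'a' => match
  Position 3: all 'a' => match
  Position 4: ('n', 'p', 'i') => mismatch, stop
LCP = "kbaa" (length 4)

4


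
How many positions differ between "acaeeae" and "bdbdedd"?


Comparing "acaeeae" and "bdbdedd" position by position:
  Position 0: 'a' vs 'b' => DIFFER
  Position 1: 'c' vs 'd' => DIFFER
  Position 2: 'a' vs 'b' => DIFFER
  Position 3: 'e' vs 'd' => DIFFER
  Position 4: 'e' vs 'e' => same
  Position 5: 'a' vs 'd' => DIFFER
  Position 6: 'e' vs 'd' => DIFFER
Positions that differ: 6

6


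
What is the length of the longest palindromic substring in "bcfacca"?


Input: "bcfacca"
Checking substrings for palindromes:
  [3:7] "acca" (len 4) => palindrome
  [4:6] "cc" (len 2) => palindrome
Longest palindromic substring: "acca" with length 4

4


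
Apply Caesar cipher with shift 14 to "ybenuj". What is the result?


Caesar cipher: shift "ybenuj" by 14
  'y' (pos 24) + 14 = pos 12 = 'm'
  'b' (pos 1) + 14 = pos 15 = 'p'
  'e' (pos 4) + 14 = pos 18 = 's'
  'n' (pos 13) + 14 = pos 1 = 'b'
  'u' (pos 20) + 14 = pos 8 = 'i'
  'j' (pos 9) + 14 = pos 23 = 'x'
Result: mpsbix

mpsbix


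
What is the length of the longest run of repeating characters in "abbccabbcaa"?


Input: "abbccabbcaa"
Scanning for longest run:
  Position 1 ('b'): new char, reset run to 1
  Position 2 ('b'): continues run of 'b', length=2
  Position 3 ('c'): new char, reset run to 1
  Position 4 ('c'): continues run of 'c', length=2
  Position 5 ('a'): new char, reset run to 1
  Position 6 ('b'): new char, reset run to 1
  Position 7 ('b'): continues run of 'b', length=2
  Position 8 ('c'): new char, reset run to 1
  Position 9 ('a'): new char, reset run to 1
  Position 10 ('a'): continues run of 'a', length=2
Longest run: 'b' with length 2

2


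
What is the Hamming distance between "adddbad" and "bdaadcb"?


Comparing "adddbad" and "bdaadcb" position by position:
  Position 0: 'a' vs 'b' => differ
  Position 1: 'd' vs 'd' => same
  Position 2: 'd' vs 'a' => differ
  Position 3: 'd' vs 'a' => differ
  Position 4: 'b' vs 'd' => differ
  Position 5: 'a' vs 'c' => differ
  Position 6: 'd' vs 'b' => differ
Total differences (Hamming distance): 6

6


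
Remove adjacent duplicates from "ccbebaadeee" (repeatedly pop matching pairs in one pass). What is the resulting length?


Input: ccbebaadeee
Stack-based adjacent duplicate removal:
  Read 'c': push. Stack: c
  Read 'c': matches stack top 'c' => pop. Stack: (empty)
  Read 'b': push. Stack: b
  Read 'e': push. Stack: be
  Read 'b': push. Stack: beb
  Read 'a': push. Stack: beba
  Read 'a': matches stack top 'a' => pop. Stack: beb
  Read 'd': push. Stack: bebd
  Read 'e': push. Stack: bebde
  Read 'e': matches stack top 'e' => pop. Stack: bebd
  Read 'e': push. Stack: bebde
Final stack: "bebde" (length 5)

5


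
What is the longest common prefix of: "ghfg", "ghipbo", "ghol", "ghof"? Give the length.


Words: ghfg, ghipbo, ghol, ghof
  Position 0: all 'g' => match
  Position 1: all 'h' => match
  Position 2: ('f', 'i', 'o', 'o') => mismatch, stop
LCP = "gh" (length 2)

2


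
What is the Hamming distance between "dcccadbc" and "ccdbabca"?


Comparing "dcccadbc" and "ccdbabca" position by position:
  Position 0: 'd' vs 'c' => differ
  Position 1: 'c' vs 'c' => same
  Position 2: 'c' vs 'd' => differ
  Position 3: 'c' vs 'b' => differ
  Position 4: 'a' vs 'a' => same
  Position 5: 'd' vs 'b' => differ
  Position 6: 'b' vs 'c' => differ
  Position 7: 'c' vs 'a' => differ
Total differences (Hamming distance): 6

6


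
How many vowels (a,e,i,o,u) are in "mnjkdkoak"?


Input: mnjkdkoak
Checking each character:
  'm' at position 0: consonant
  'n' at position 1: consonant
  'j' at position 2: consonant
  'k' at position 3: consonant
  'd' at position 4: consonant
  'k' at position 5: consonant
  'o' at position 6: vowel (running total: 1)
  'a' at position 7: vowel (running total: 2)
  'k' at position 8: consonant
Total vowels: 2

2


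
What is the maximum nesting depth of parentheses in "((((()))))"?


Input: "((((()))))"
Tracking depth:
  Position 0 '(': depth becomes 1
  Position 1 '(': depth becomes 2
  Position 2 '(': depth becomes 3
  Position 3 '(': depth becomes 4
  Position 4 '(': depth becomes 5
  Position 5 ')': depth becomes 4
  Position 6 ')': depth becomes 3
  Position 7 ')': depth becomes 2
  Position 8 ')': depth becomes 1
  Position 9 ')': depth becomes 0
Maximum depth reached: 5

5


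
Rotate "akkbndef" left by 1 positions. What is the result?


Input: "akkbndef", rotate left by 1
First 1 characters: "a"
Remaining characters: "kkbndef"
Concatenate remaining + first: "kkbndef" + "a" = "kkbndefa"

kkbndefa


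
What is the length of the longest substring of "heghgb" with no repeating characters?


Input: "heghgb"
Sliding window (track last position of each char):
  Position 0 ('h'): window [0,0] length 1 -- new best
  Position 1 ('e'): window [0,1] length 2 -- new best
  Position 2 ('g'): window [0,2] length 3 -- new best
  Position 3 ('h'): repeat (last at 0), move window start to 1
  Position 3 ('h'): window [1,3] length 3
  Position 4 ('g'): repeat (last at 2), move window start to 3
  Position 4 ('g'): window [3,4] length 2
  Position 5 ('b'): window [3,5] length 3
Longest substring with no repeats: "heg" with length 3

3


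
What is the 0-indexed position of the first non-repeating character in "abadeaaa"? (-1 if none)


Input: abadeaaa
Character frequencies:
  'a': 5
  'b': 1
  'd': 1
  'e': 1
Scanning left to right for freq == 1:
  Position 0 ('a'): freq=5, skip
  Position 1 ('b'): unique! => answer = 1

1


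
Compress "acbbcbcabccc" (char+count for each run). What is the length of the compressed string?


Input: acbbcbcabccc
Runs:
  'a' x 1 => "a1"
  'c' x 1 => "c1"
  'b' x 2 => "b2"
  'c' x 1 => "c1"
  'b' x 1 => "b1"
  'c' x 1 => "c1"
  'a' x 1 => "a1"
  'b' x 1 => "b1"
  'c' x 3 => "c3"
Compressed: "a1c1b2c1b1c1a1b1c3"
Compressed length: 18

18


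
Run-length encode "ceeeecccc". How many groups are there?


Input: ceeeecccc
Scanning for consecutive runs:
  Group 1: 'c' x 1 (positions 0-0)
  Group 2: 'e' x 4 (positions 1-4)
  Group 3: 'c' x 4 (positions 5-8)
Total groups: 3

3


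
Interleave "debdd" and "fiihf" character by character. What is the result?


Interleaving "debdd" and "fiihf":
  Position 0: 'd' from first, 'f' from second => "df"
  Position 1: 'e' from first, 'i' from second => "ei"
  Position 2: 'b' from first, 'i' from second => "bi"
  Position 3: 'd' from first, 'h' from second => "dh"
  Position 4: 'd' from first, 'f' from second => "df"
Result: dfeibidhdf

dfeibidhdf


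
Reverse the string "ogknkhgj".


Input: ogknkhgj
Reading characters right to left:
  Position 7: 'j'
  Position 6: 'g'
  Position 5: 'h'
  Position 4: 'k'
  Position 3: 'n'
  Position 2: 'k'
  Position 1: 'g'
  Position 0: 'o'
Reversed: jghknkgo

jghknkgo


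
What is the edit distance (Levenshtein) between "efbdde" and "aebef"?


Computing edit distance: "efbdde" -> "aebef"
DP table:
           a    e    b    e    f
      0    1    2    3    4    5
  e   1    1    1    2    3    4
  f   2    2    2    2    3    3
  b   3    3    3    2    3    4
  d   4    4    4    3    3    4
  d   5    5    5    4    4    4
  e   6    6    5    5    4    5
Edit distance = dp[6][5] = 5

5


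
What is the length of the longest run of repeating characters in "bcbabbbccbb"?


Input: "bcbabbbccbb"
Scanning for longest run:
  Position 1 ('c'): new char, reset run to 1
  Position 2 ('b'): new char, reset run to 1
  Position 3 ('a'): new char, reset run to 1
  Position 4 ('b'): new char, reset run to 1
  Position 5 ('b'): continues run of 'b', length=2
  Position 6 ('b'): continues run of 'b', length=3
  Position 7 ('c'): new char, reset run to 1
  Position 8 ('c'): continues run of 'c', length=2
  Position 9 ('b'): new char, reset run to 1
  Position 10 ('b'): continues run of 'b', length=2
Longest run: 'b' with length 3

3


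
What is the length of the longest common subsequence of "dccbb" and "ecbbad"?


LCS of "dccbb" and "ecbbad"
DP table:
           e    c    b    b    a    d
      0    0    0    0    0    0    0
  d   0    0    0    0    0    0    1
  c   0    0    1    1    1    1    1
  c   0    0    1    1    1    1    1
  b   0    0    1    2    2    2    2
  b   0    0    1    2    3    3    3
LCS length = dp[5][6] = 3

3


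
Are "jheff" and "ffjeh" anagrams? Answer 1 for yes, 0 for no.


Strings: "jheff", "ffjeh"
Sorted first:  effhj
Sorted second: effhj
Sorted forms match => anagrams

1


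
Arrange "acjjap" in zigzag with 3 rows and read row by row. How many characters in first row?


Zigzag "acjjap" into 3 rows:
Placing characters:
  'a' => row 0
  'c' => row 1
  'j' => row 2
  'j' => row 1
  'a' => row 0
  'p' => row 1
Rows:
  Row 0: "aa"
  Row 1: "cjp"
  Row 2: "j"
First row length: 2

2


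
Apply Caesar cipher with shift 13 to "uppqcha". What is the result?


Caesar cipher: shift "uppqcha" by 13
  'u' (pos 20) + 13 = pos 7 = 'h'
  'p' (pos 15) + 13 = pos 2 = 'c'
  'p' (pos 15) + 13 = pos 2 = 'c'
  'q' (pos 16) + 13 = pos 3 = 'd'
  'c' (pos 2) + 13 = pos 15 = 'p'
  'h' (pos 7) + 13 = pos 20 = 'u'
  'a' (pos 0) + 13 = pos 13 = 'n'
Result: hccdpun

hccdpun


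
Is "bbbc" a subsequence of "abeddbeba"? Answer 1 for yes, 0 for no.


Check if "bbbc" is a subsequence of "abeddbeba"
Greedy scan:
  Position 0 ('a'): no match needed
  Position 1 ('b'): matches sub[0] = 'b'
  Position 2 ('e'): no match needed
  Position 3 ('d'): no match needed
  Position 4 ('d'): no match needed
  Position 5 ('b'): matches sub[1] = 'b'
  Position 6 ('e'): no match needed
  Position 7 ('b'): matches sub[2] = 'b'
  Position 8 ('a'): no match needed
Only matched 3/4 characters => not a subsequence

0


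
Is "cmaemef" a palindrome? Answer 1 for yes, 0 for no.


Input: cmaemef
Reversed: femeamc
  Compare pos 0 ('c') with pos 6 ('f'): MISMATCH
  Compare pos 1 ('m') with pos 5 ('e'): MISMATCH
  Compare pos 2 ('a') with pos 4 ('m'): MISMATCH
Result: not a palindrome

0


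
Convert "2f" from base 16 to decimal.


Input: "2f" in base 16
Positional expansion:
  Digit '2' (value 2) x 16^1 = 32
  Digit 'f' (value 15) x 16^0 = 15
Sum = 47

47


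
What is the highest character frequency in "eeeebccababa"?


Input: eeeebccababa
Character counts:
  'a': 3
  'b': 3
  'c': 2
  'e': 4
Maximum frequency: 4

4


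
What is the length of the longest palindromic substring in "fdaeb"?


Input: "fdaeb"
Checking substrings for palindromes:
  No multi-char palindromic substrings found
Longest palindromic substring: "f" with length 1

1


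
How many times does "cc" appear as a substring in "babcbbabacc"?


Searching for "cc" in "babcbbabacc"
Scanning each position:
  Position 0: "ba" => no
  Position 1: "ab" => no
  Position 2: "bc" => no
  Position 3: "cb" => no
  Position 4: "bb" => no
  Position 5: "ba" => no
  Position 6: "ab" => no
  Position 7: "ba" => no
  Position 8: "ac" => no
  Position 9: "cc" => MATCH
Total occurrences: 1

1


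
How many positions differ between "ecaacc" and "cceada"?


Comparing "ecaacc" and "cceada" position by position:
  Position 0: 'e' vs 'c' => DIFFER
  Position 1: 'c' vs 'c' => same
  Position 2: 'a' vs 'e' => DIFFER
  Position 3: 'a' vs 'a' => same
  Position 4: 'c' vs 'd' => DIFFER
  Position 5: 'c' vs 'a' => DIFFER
Positions that differ: 4

4


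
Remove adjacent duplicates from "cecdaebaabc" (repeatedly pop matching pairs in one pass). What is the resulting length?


Input: cecdaebaabc
Stack-based adjacent duplicate removal:
  Read 'c': push. Stack: c
  Read 'e': push. Stack: ce
  Read 'c': push. Stack: cec
  Read 'd': push. Stack: cecd
  Read 'a': push. Stack: cecda
  Read 'e': push. Stack: cecdae
  Read 'b': push. Stack: cecdaeb
  Read 'a': push. Stack: cecdaeba
  Read 'a': matches stack top 'a' => pop. Stack: cecdaeb
  Read 'b': matches stack top 'b' => pop. Stack: cecdae
  Read 'c': push. Stack: cecdaec
Final stack: "cecdaec" (length 7)

7


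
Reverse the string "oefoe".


Input: oefoe
Reading characters right to left:
  Position 4: 'e'
  Position 3: 'o'
  Position 2: 'f'
  Position 1: 'e'
  Position 0: 'o'
Reversed: eofeo

eofeo


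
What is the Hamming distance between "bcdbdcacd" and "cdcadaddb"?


Comparing "bcdbdcacd" and "cdcadaddb" position by position:
  Position 0: 'b' vs 'c' => differ
  Position 1: 'c' vs 'd' => differ
  Position 2: 'd' vs 'c' => differ
  Position 3: 'b' vs 'a' => differ
  Position 4: 'd' vs 'd' => same
  Position 5: 'c' vs 'a' => differ
  Position 6: 'a' vs 'd' => differ
  Position 7: 'c' vs 'd' => differ
  Position 8: 'd' vs 'b' => differ
Total differences (Hamming distance): 8

8


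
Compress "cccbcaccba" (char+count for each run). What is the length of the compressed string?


Input: cccbcaccba
Runs:
  'c' x 3 => "c3"
  'b' x 1 => "b1"
  'c' x 1 => "c1"
  'a' x 1 => "a1"
  'c' x 2 => "c2"
  'b' x 1 => "b1"
  'a' x 1 => "a1"
Compressed: "c3b1c1a1c2b1a1"
Compressed length: 14

14


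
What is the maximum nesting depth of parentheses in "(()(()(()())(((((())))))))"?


Input: "(()(()(()())(((((())))))))"
Tracking depth:
  Position 0 '(': depth becomes 1
  Position 1 '(': depth becomes 2
  Position 2 ')': depth becomes 1
  Position 3 '(': depth becomes 2
  Position 4 '(': depth becomes 3
  Position 5 ')': depth becomes 2
  Position 6 '(': depth becomes 3
  Position 7 '(': depth becomes 4
  Position 8 ')': depth becomes 3
  Position 9 '(': depth becomes 4
  Position 10 ')': depth becomes 3
  Position 11 ')': depth becomes 2
  Position 12 '(': depth becomes 3
  Position 13 '(': depth becomes 4
  Position 14 '(': depth becomes 5
  Position 15 '(': depth becomes 6
  Position 16 '(': depth becomes 7
  Position 17 '(': depth becomes 8
  Position 18 ')': depth becomes 7
  Position 19 ')': depth becomes 6
  Position 20 ')': depth becomes 5
  Position 21 ')': depth becomes 4
  Position 22 ')': depth becomes 3
  Position 23 ')': depth becomes 2
  Position 24 ')': depth becomes 1
  Position 25 ')': depth becomes 0
Maximum depth reached: 8

8


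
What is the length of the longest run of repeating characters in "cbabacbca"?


Input: "cbabacbca"
Scanning for longest run:
  Position 1 ('b'): new char, reset run to 1
  Position 2 ('a'): new char, reset run to 1
  Position 3 ('b'): new char, reset run to 1
  Position 4 ('a'): new char, reset run to 1
  Position 5 ('c'): new char, reset run to 1
  Position 6 ('b'): new char, reset run to 1
  Position 7 ('c'): new char, reset run to 1
  Position 8 ('a'): new char, reset run to 1
Longest run: 'c' with length 1

1


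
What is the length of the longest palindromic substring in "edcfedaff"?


Input: "edcfedaff"
Checking substrings for palindromes:
  [7:9] "ff" (len 2) => palindrome
Longest palindromic substring: "ff" with length 2

2


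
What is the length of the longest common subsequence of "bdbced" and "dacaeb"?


LCS of "bdbced" and "dacaeb"
DP table:
           d    a    c    a    e    b
      0    0    0    0    0    0    0
  b   0    0    0    0    0    0    1
  d   0    1    1    1    1    1    1
  b   0    1    1    1    1    1    2
  c   0    1    1    2    2    2    2
  e   0    1    1    2    2    3    3
  d   0    1    1    2    2    3    3
LCS length = dp[6][6] = 3

3


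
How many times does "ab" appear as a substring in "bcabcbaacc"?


Searching for "ab" in "bcabcbaacc"
Scanning each position:
  Position 0: "bc" => no
  Position 1: "ca" => no
  Position 2: "ab" => MATCH
  Position 3: "bc" => no
  Position 4: "cb" => no
  Position 5: "ba" => no
  Position 6: "aa" => no
  Position 7: "ac" => no
  Position 8: "cc" => no
Total occurrences: 1

1


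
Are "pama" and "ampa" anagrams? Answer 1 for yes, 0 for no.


Strings: "pama", "ampa"
Sorted first:  aamp
Sorted second: aamp
Sorted forms match => anagrams

1


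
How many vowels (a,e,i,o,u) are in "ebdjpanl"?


Input: ebdjpanl
Checking each character:
  'e' at position 0: vowel (running total: 1)
  'b' at position 1: consonant
  'd' at position 2: consonant
  'j' at position 3: consonant
  'p' at position 4: consonant
  'a' at position 5: vowel (running total: 2)
  'n' at position 6: consonant
  'l' at position 7: consonant
Total vowels: 2

2


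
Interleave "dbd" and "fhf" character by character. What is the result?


Interleaving "dbd" and "fhf":
  Position 0: 'd' from first, 'f' from second => "df"
  Position 1: 'b' from first, 'h' from second => "bh"
  Position 2: 'd' from first, 'f' from second => "df"
Result: dfbhdf

dfbhdf


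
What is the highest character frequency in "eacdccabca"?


Input: eacdccabca
Character counts:
  'a': 3
  'b': 1
  'c': 4
  'd': 1
  'e': 1
Maximum frequency: 4

4


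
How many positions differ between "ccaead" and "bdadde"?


Comparing "ccaead" and "bdadde" position by position:
  Position 0: 'c' vs 'b' => DIFFER
  Position 1: 'c' vs 'd' => DIFFER
  Position 2: 'a' vs 'a' => same
  Position 3: 'e' vs 'd' => DIFFER
  Position 4: 'a' vs 'd' => DIFFER
  Position 5: 'd' vs 'e' => DIFFER
Positions that differ: 5

5


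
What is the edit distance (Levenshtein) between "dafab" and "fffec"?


Computing edit distance: "dafab" -> "fffec"
DP table:
           f    f    f    e    c
      0    1    2    3    4    5
  d   1    1    2    3    4    5
  a   2    2    2    3    4    5
  f   3    2    2    2    3    4
  a   4    3    3    3    3    4
  b   5    4    4    4    4    4
Edit distance = dp[5][5] = 4

4


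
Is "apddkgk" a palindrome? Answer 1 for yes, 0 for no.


Input: apddkgk
Reversed: kgkddpa
  Compare pos 0 ('a') with pos 6 ('k'): MISMATCH
  Compare pos 1 ('p') with pos 5 ('g'): MISMATCH
  Compare pos 2 ('d') with pos 4 ('k'): MISMATCH
Result: not a palindrome

0


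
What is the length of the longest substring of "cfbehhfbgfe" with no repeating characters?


Input: "cfbehhfbgfe"
Sliding window (track last position of each char):
  Position 0 ('c'): window [0,0] length 1 -- new best
  Position 1 ('f'): window [0,1] length 2 -- new best
  Position 2 ('b'): window [0,2] length 3 -- new best
  Position 3 ('e'): window [0,3] length 4 -- new best
  Position 4 ('h'): window [0,4] length 5 -- new best
  Position 5 ('h'): repeat (last at 4), move window start to 5
  Position 5 ('h'): window [5,5] length 1
  Position 6 ('f'): window [5,6] length 2
  Position 7 ('b'): window [5,7] length 3
  Position 8 ('g'): window [5,8] length 4
  Position 9 ('f'): repeat (last at 6), move window start to 7
  Position 9 ('f'): window [7,9] length 3
  Position 10 ('e'): window [7,10] length 4
Longest substring with no repeats: "cfbeh" with length 5

5


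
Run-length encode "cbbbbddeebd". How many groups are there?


Input: cbbbbddeebd
Scanning for consecutive runs:
  Group 1: 'c' x 1 (positions 0-0)
  Group 2: 'b' x 4 (positions 1-4)
  Group 3: 'd' x 2 (positions 5-6)
  Group 4: 'e' x 2 (positions 7-8)
  Group 5: 'b' x 1 (positions 9-9)
  Group 6: 'd' x 1 (positions 10-10)
Total groups: 6

6


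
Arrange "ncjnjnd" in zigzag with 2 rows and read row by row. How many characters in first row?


Zigzag "ncjnjnd" into 2 rows:
Placing characters:
  'n' => row 0
  'c' => row 1
  'j' => row 0
  'n' => row 1
  'j' => row 0
  'n' => row 1
  'd' => row 0
Rows:
  Row 0: "njjd"
  Row 1: "cnn"
First row length: 4

4


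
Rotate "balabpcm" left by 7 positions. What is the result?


Input: "balabpcm", rotate left by 7
First 7 characters: "balabpc"
Remaining characters: "m"
Concatenate remaining + first: "m" + "balabpc" = "mbalabpc"

mbalabpc


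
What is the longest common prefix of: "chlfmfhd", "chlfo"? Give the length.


Words: chlfmfhd, chlfo
  Position 0: all 'c' => match
  Position 1: all 'h' => match
  Position 2: all 'l' => match
  Position 3: all 'f' => match
  Position 4: ('m', 'o') => mismatch, stop
LCP = "chlf" (length 4)

4


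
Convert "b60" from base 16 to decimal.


Input: "b60" in base 16
Positional expansion:
  Digit 'b' (value 11) x 16^2 = 2816
  Digit '6' (value 6) x 16^1 = 96
  Digit '0' (value 0) x 16^0 = 0
Sum = 2912

2912


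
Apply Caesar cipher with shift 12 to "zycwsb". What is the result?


Caesar cipher: shift "zycwsb" by 12
  'z' (pos 25) + 12 = pos 11 = 'l'
  'y' (pos 24) + 12 = pos 10 = 'k'
  'c' (pos 2) + 12 = pos 14 = 'o'
  'w' (pos 22) + 12 = pos 8 = 'i'
  's' (pos 18) + 12 = pos 4 = 'e'
  'b' (pos 1) + 12 = pos 13 = 'n'
Result: lkoien

lkoien


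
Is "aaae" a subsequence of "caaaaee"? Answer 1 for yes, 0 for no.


Check if "aaae" is a subsequence of "caaaaee"
Greedy scan:
  Position 0 ('c'): no match needed
  Position 1 ('a'): matches sub[0] = 'a'
  Position 2 ('a'): matches sub[1] = 'a'
  Position 3 ('a'): matches sub[2] = 'a'
  Position 4 ('a'): no match needed
  Position 5 ('e'): matches sub[3] = 'e'
  Position 6 ('e'): no match needed
All 4 characters matched => is a subsequence

1
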